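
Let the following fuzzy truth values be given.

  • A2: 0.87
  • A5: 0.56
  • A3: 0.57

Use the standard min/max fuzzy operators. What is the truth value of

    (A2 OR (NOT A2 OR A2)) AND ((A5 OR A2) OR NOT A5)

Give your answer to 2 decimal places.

NOT A2 = 1 − 0.87 = 0.13
NOT A2 OR A2 = max(a, b) on (0.13, 0.87) = 0.87
A2 OR (NOT A2 OR A2) = max(a, b) on (0.87, 0.87) = 0.87
A5 OR A2 = max(a, b) on (0.56, 0.87) = 0.87
NOT A5 = 1 − 0.56 = 0.44
(A5 OR A2) OR NOT A5 = max(a, b) on (0.87, 0.44) = 0.87
(A2 OR (NOT A2 OR A2)) AND ((A5 OR A2) OR NOT A5) = min(a, b) on (0.87, 0.87) = 0.87

0.87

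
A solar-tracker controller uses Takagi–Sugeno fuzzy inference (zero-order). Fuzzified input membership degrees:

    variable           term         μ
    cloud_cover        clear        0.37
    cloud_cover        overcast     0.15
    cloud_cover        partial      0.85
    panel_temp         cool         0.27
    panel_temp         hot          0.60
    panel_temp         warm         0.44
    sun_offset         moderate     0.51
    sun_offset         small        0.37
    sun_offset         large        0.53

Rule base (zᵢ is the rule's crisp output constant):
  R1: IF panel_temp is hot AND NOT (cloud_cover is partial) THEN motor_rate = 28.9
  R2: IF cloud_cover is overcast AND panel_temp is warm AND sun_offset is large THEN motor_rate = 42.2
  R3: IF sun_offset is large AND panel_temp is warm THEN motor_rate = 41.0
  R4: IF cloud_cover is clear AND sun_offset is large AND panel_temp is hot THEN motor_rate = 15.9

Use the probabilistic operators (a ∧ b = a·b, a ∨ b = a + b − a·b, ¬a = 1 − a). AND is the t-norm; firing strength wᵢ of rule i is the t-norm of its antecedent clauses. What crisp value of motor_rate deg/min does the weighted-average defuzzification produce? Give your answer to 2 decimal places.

32.59

R1 (z=28.9): hot=0.60, ¬partial=1−0.85=0.15; AND[a·b] → w = 0.0900
R2 (z=42.2): overcast=0.15, warm=0.44, large=0.53; AND[a·b] → w = 0.0350
R3 (z=41.0): large=0.53, warm=0.44; AND[a·b] → w = 0.2332
R4 (z=15.9): clear=0.37, large=0.53, hot=0.60; AND[a·b] → w = 0.1177
Weighted average = (0.0900·28.9 + 0.0350·42.2 + 0.2332·41.0 + 0.1177·15.9) / (0.0900 + 0.0350 + 0.2332 + 0.1177)
  = 15.5092 / 0.4758 = 32.59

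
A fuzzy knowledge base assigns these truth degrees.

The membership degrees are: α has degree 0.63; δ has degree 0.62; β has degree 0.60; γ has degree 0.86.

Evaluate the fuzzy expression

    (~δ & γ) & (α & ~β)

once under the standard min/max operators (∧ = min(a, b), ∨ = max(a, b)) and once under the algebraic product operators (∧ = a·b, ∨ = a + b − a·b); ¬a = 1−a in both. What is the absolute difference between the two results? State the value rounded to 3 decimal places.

0.298

Under standard min/max:
  ~δ = 1 − 0.62 = 0.38
  ~δ & γ = min(a, b) on (0.38, 0.86) = 0.38
  ~β = 1 − 0.60 = 0.40
  α & ~β = min(a, b) on (0.63, 0.40) = 0.40
  (~δ & γ) & (α & ~β) = min(a, b) on (0.38, 0.40) = 0.38
  → value = 0.3800
Under algebraic product:
  ~δ = 1 − 0.6200 = 0.3800
  ~δ & γ = a·b on (0.3800, 0.8600) = 0.3268
  ~β = 1 − 0.6000 = 0.4000
  α & ~β = a·b on (0.6300, 0.4000) = 0.2520
  (~δ & γ) & (α & ~β) = a·b on (0.3268, 0.2520) = 0.0824
  → value = 0.0824
|0.3800 − 0.0824| = 0.298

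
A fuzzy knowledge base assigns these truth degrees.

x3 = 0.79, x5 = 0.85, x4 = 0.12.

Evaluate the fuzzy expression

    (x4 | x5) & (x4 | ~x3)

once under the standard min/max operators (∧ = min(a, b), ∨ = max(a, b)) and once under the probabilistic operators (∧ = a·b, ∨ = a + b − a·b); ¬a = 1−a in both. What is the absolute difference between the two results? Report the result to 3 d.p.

Under standard min/max:
  x4 | x5 = max(a, b) on (0.12, 0.85) = 0.85
  ~x3 = 1 − 0.79 = 0.21
  x4 | ~x3 = max(a, b) on (0.12, 0.21) = 0.21
  (x4 | x5) & (x4 | ~x3) = min(a, b) on (0.85, 0.21) = 0.21
  → value = 0.2100
Under probabilistic:
  x4 | x5 = a + b − a·b on (0.1200, 0.8500) = 0.8680
  ~x3 = 1 − 0.7900 = 0.2100
  x4 | ~x3 = a + b − a·b on (0.1200, 0.2100) = 0.3048
  (x4 | x5) & (x4 | ~x3) = a·b on (0.8680, 0.3048) = 0.2646
  → value = 0.2646
|0.2100 − 0.2646| = 0.055

0.055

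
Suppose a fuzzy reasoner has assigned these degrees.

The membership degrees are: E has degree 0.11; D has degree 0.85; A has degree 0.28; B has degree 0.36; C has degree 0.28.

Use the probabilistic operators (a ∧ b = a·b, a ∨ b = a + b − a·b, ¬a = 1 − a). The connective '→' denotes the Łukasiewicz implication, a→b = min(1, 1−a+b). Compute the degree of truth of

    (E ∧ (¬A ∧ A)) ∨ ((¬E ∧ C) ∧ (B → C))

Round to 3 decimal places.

0.246

¬A = 1 − 0.2800 = 0.7200
¬A ∧ A = a·b on (0.7200, 0.2800) = 0.2016
E ∧ (¬A ∧ A) = a·b on (0.1100, 0.2016) = 0.0222
¬E = 1 − 0.1100 = 0.8900
¬E ∧ C = a·b on (0.8900, 0.2800) = 0.2492
B → C  [Łukasiewicz: min(1, 1−a+b)] with a=0.3600, b=0.2800 → 0.9200
(¬E ∧ C) ∧ (B → C) = a·b on (0.2492, 0.9200) = 0.2293
(E ∧ (¬A ∧ A)) ∨ ((¬E ∧ C) ∧ (B → C)) = a + b − a·b on (0.0222, 0.2293) = 0.2464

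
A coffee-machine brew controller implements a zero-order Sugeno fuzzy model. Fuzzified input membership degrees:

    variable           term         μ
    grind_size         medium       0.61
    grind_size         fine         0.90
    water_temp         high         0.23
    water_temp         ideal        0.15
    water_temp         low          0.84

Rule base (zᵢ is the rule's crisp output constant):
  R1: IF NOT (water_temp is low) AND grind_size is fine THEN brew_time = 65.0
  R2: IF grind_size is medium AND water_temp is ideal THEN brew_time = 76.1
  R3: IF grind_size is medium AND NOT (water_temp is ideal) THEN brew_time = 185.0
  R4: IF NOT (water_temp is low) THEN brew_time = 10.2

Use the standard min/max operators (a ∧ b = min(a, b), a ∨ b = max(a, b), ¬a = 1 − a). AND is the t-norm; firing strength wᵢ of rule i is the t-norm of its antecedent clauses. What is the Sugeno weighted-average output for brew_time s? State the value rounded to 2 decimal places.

R1 (z=65.0): ¬low=1−0.84=0.16, fine=0.90; AND[min(a, b)] → w = 0.16
R2 (z=76.1): medium=0.61, ideal=0.15; AND[min(a, b)] → w = 0.15
R3 (z=185.0): medium=0.61, ¬ideal=1−0.15=0.85; AND[min(a, b)] → w = 0.61
R4 (z=10.2): ¬low=1−0.84=0.16 → w = 0.16
Weighted average = (0.16·65.0 + 0.15·76.1 + 0.61·185.0 + 0.16·10.2) / (0.16 + 0.15 + 0.61 + 0.16)
  = 136.2970 / 1.0800 = 126.20

126.20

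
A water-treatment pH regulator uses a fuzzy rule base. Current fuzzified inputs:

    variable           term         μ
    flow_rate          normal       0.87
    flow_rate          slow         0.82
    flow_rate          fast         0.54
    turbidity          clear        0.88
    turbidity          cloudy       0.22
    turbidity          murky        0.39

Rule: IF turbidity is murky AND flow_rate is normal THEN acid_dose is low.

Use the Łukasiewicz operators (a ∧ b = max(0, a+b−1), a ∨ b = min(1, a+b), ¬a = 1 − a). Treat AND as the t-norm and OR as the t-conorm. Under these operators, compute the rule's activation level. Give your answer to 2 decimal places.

0.26

firing strength: murky=0.39, normal=0.87; AND[max(0, a+b−1)] → w = 0.26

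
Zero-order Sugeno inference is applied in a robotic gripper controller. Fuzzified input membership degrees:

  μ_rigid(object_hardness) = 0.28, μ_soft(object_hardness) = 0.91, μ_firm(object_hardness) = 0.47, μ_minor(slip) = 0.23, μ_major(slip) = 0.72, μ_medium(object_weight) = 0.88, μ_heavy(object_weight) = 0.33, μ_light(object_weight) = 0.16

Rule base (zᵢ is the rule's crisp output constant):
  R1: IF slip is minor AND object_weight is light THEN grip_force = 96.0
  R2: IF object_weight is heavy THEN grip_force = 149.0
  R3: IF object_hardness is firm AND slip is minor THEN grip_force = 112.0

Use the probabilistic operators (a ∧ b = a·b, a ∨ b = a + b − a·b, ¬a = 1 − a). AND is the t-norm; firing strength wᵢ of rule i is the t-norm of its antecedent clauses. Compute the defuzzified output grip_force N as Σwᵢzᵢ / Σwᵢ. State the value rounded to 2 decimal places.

R1 (z=96.0): minor=0.23, light=0.16; AND[a·b] → w = 0.0368
R2 (z=149.0): heavy=0.33 → w = 0.3300
R3 (z=112.0): firm=0.47, minor=0.23; AND[a·b] → w = 0.1081
Weighted average = (0.0368·96.0 + 0.3300·149.0 + 0.1081·112.0) / (0.0368 + 0.3300 + 0.1081)
  = 64.8100 / 0.4749 = 136.47

136.47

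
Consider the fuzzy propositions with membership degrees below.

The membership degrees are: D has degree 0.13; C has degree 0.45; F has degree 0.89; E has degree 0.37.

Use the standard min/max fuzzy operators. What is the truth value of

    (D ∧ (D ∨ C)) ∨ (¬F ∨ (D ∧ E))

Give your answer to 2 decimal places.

0.13

D ∨ C = max(a, b) on (0.13, 0.45) = 0.45
D ∧ (D ∨ C) = min(a, b) on (0.13, 0.45) = 0.13
¬F = 1 − 0.89 = 0.11
D ∧ E = min(a, b) on (0.13, 0.37) = 0.13
¬F ∨ (D ∧ E) = max(a, b) on (0.11, 0.13) = 0.13
(D ∧ (D ∨ C)) ∨ (¬F ∨ (D ∧ E)) = max(a, b) on (0.13, 0.13) = 0.13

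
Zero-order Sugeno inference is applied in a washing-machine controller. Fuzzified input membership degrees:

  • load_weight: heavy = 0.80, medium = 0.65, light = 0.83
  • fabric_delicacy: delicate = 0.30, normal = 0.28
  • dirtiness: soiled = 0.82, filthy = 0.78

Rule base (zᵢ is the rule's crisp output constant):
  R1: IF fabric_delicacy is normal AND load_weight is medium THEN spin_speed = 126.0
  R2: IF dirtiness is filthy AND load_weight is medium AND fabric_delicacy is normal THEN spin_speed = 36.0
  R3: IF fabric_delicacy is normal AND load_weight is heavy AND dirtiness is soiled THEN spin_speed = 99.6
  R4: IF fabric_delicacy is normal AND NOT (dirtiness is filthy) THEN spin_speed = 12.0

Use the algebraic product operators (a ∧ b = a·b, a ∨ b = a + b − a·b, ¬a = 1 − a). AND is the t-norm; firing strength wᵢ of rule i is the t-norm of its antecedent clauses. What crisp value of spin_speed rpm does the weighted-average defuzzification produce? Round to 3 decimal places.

R1 (z=126.0): normal=0.28, medium=0.65; AND[a·b] → w = 0.1820
R2 (z=36.0): filthy=0.78, medium=0.65, normal=0.28; AND[a·b] → w = 0.1420
R3 (z=99.6): normal=0.28, heavy=0.80, soiled=0.82; AND[a·b] → w = 0.1837
R4 (z=12.0): normal=0.28, ¬filthy=1−0.78=0.22; AND[a·b] → w = 0.0616
Weighted average = (0.1820·126.0 + 0.1420·36.0 + 0.1837·99.6 + 0.0616·12.0) / (0.1820 + 0.1420 + 0.1837 + 0.0616)
  = 47.0763 / 0.5692 = 82.700

82.700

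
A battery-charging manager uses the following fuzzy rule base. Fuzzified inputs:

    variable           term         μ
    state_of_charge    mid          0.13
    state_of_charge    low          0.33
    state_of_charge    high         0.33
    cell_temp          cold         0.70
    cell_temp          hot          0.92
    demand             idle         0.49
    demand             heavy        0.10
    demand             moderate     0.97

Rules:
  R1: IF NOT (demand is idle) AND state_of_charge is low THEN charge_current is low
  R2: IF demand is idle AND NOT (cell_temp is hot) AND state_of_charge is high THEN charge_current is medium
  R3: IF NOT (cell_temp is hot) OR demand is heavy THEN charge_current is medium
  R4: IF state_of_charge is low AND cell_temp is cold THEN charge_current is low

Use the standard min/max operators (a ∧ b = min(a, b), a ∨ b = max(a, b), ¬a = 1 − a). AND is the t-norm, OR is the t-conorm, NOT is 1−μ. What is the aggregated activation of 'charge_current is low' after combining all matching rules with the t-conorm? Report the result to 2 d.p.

R1: ¬idle=1−0.49=0.51, low=0.33; AND[min(a, b)] → w = 0.33
R2: idle=0.49, ¬hot=1−0.92=0.08, high=0.33; AND[min(a, b)] → w = 0.08
R3: ¬hot=1−0.92=0.08, heavy=0.10; OR[max(a, b)] → w = 0.10
R4: low=0.33, cold=0.70; AND[min(a, b)] → w = 0.33
Rules with consequent 'low': {R1, R4} → strengths 0.33, 0.33
Aggregate via t-conorm [max(a, b)]: 0.33

0.33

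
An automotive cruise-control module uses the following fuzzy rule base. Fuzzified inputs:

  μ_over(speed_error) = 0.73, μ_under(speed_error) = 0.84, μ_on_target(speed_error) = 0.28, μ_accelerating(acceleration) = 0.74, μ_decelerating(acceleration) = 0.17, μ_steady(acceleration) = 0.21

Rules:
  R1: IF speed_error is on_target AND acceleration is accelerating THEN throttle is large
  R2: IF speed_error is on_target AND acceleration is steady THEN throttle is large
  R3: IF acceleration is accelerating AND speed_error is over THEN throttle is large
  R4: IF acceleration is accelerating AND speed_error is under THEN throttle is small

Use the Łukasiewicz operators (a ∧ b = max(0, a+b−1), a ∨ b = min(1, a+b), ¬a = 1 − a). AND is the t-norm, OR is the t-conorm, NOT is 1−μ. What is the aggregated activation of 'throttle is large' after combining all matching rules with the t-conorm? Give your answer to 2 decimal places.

0.49

R1: on_target=0.28, accelerating=0.74; AND[max(0, a+b−1)] → w = 0.02
R2: on_target=0.28, steady=0.21; AND[max(0, a+b−1)] → w = 0.00
R3: accelerating=0.74, over=0.73; AND[max(0, a+b−1)] → w = 0.47
R4: accelerating=0.74, under=0.84; AND[max(0, a+b−1)] → w = 0.58
Rules with consequent 'large': {R1, R2, R3} → strengths 0.02, 0.00, 0.47
Aggregate via t-conorm [min(1, a+b)]: 0.49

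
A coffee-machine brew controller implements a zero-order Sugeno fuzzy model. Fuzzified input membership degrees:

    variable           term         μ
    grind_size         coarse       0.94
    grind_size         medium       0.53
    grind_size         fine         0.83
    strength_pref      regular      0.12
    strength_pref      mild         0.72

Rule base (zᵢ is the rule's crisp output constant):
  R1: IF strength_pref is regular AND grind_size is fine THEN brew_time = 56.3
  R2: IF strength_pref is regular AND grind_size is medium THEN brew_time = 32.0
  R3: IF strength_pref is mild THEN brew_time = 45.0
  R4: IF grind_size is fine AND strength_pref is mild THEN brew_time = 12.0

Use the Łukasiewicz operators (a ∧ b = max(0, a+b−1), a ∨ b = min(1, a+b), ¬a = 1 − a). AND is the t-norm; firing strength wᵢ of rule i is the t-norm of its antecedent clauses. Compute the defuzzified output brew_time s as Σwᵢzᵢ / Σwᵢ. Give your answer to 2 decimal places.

R1 (z=56.3): regular=0.12, fine=0.83; AND[max(0, a+b−1)] → w = 0.00
R2 (z=32.0): regular=0.12, medium=0.53; AND[max(0, a+b−1)] → w = 0.00
R3 (z=45.0): mild=0.72 → w = 0.72
R4 (z=12.0): fine=0.83, mild=0.72; AND[max(0, a+b−1)] → w = 0.55
Weighted average = (0.00·56.3 + 0.00·32.0 + 0.72·45.0 + 0.55·12.0) / (0.00 + 0.00 + 0.72 + 0.55)
  = 39.0000 / 1.2700 = 30.71

30.71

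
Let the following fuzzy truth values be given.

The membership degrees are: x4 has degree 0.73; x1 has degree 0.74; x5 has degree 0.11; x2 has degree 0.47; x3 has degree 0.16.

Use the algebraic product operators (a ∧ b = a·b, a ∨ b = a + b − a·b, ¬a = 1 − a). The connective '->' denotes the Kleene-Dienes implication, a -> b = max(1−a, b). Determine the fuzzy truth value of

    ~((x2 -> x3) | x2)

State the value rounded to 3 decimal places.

x2 -> x3  [Kleene-Dienes: max(1−a, b)] with a=0.4700, b=0.1600 → 0.5300
(x2 -> x3) | x2 = a + b − a·b on (0.5300, 0.4700) = 0.7509
~((x2 -> x3) | x2) = 1 − 0.7509 = 0.2491

0.249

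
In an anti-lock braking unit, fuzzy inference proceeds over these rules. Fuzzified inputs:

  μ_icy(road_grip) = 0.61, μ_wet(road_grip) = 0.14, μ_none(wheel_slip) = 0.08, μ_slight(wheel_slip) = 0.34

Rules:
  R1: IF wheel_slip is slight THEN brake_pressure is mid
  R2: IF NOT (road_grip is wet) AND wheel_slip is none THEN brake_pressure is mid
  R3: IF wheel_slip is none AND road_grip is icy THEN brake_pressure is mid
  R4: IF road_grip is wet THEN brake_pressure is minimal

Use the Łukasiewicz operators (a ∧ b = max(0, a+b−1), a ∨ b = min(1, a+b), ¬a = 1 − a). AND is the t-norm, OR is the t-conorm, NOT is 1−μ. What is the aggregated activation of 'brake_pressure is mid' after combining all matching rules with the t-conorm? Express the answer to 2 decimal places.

R1: slight=0.34 → w = 0.34
R2: ¬wet=1−0.14=0.86, none=0.08; AND[max(0, a+b−1)] → w = 0.00
R3: none=0.08, icy=0.61; AND[max(0, a+b−1)] → w = 0.00
R4: wet=0.14 → w = 0.14
Rules with consequent 'mid': {R1, R2, R3} → strengths 0.34, 0.00, 0.00
Aggregate via t-conorm [min(1, a+b)]: 0.34

0.34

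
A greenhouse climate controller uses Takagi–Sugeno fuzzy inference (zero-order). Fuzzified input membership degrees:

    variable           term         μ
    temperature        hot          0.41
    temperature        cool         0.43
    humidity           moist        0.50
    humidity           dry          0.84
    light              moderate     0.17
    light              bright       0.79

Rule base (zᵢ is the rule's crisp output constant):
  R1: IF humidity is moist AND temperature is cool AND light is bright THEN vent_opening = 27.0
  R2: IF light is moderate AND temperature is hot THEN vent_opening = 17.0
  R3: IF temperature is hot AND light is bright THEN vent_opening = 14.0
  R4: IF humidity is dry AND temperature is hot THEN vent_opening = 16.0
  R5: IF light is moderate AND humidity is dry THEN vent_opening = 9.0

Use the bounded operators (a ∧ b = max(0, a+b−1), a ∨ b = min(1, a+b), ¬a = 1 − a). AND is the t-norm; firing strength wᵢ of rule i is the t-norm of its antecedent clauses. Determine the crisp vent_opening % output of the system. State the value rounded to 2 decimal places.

R1 (z=27.0): moist=0.50, cool=0.43, bright=0.79; AND[max(0, a+b−1)] → w = 0.00
R2 (z=17.0): moderate=0.17, hot=0.41; AND[max(0, a+b−1)] → w = 0.00
R3 (z=14.0): hot=0.41, bright=0.79; AND[max(0, a+b−1)] → w = 0.20
R4 (z=16.0): dry=0.84, hot=0.41; AND[max(0, a+b−1)] → w = 0.25
R5 (z=9.0): moderate=0.17, dry=0.84; AND[max(0, a+b−1)] → w = 0.01
Weighted average = (0.00·27.0 + 0.00·17.0 + 0.20·14.0 + 0.25·16.0 + 0.01·9.0) / (0.00 + 0.00 + 0.20 + 0.25 + 0.01)
  = 6.8900 / 0.4600 = 14.98

14.98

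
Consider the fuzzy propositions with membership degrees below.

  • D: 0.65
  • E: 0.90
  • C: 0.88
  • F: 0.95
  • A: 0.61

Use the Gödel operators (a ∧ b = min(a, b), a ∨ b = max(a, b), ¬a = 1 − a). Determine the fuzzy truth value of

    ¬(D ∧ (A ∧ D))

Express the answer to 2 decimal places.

0.39

A ∧ D = min(a, b) on (0.61, 0.65) = 0.61
D ∧ (A ∧ D) = min(a, b) on (0.65, 0.61) = 0.61
¬(D ∧ (A ∧ D)) = 1 − 0.61 = 0.39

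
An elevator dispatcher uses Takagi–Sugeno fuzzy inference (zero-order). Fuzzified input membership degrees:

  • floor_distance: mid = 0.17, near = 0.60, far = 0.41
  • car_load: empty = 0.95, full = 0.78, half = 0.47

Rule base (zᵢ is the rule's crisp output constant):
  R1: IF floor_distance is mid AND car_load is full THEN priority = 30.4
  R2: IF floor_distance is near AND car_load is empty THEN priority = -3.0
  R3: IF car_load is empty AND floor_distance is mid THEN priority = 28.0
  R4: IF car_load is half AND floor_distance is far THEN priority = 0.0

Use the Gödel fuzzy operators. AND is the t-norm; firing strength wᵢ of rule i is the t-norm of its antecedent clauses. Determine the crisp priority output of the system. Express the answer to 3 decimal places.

R1 (z=30.4): mid=0.17, full=0.78; AND[min(a, b)] → w = 0.17
R2 (z=-3.0): near=0.60, empty=0.95; AND[min(a, b)] → w = 0.60
R3 (z=28.0): empty=0.95, mid=0.17; AND[min(a, b)] → w = 0.17
R4 (z=0.0): half=0.47, far=0.41; AND[min(a, b)] → w = 0.41
Weighted average = (0.17·30.4 + 0.60·-3.0 + 0.17·28.0 + 0.41·0.0) / (0.17 + 0.60 + 0.17 + 0.41)
  = 8.1280 / 1.3500 = 6.021

6.021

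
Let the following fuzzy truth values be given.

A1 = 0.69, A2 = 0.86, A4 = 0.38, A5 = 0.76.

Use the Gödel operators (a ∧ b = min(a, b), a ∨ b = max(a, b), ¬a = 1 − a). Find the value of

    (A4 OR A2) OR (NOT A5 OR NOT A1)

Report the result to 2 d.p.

A4 OR A2 = max(a, b) on (0.38, 0.86) = 0.86
NOT A5 = 1 − 0.76 = 0.24
NOT A1 = 1 − 0.69 = 0.31
NOT A5 OR NOT A1 = max(a, b) on (0.24, 0.31) = 0.31
(A4 OR A2) OR (NOT A5 OR NOT A1) = max(a, b) on (0.86, 0.31) = 0.86

0.86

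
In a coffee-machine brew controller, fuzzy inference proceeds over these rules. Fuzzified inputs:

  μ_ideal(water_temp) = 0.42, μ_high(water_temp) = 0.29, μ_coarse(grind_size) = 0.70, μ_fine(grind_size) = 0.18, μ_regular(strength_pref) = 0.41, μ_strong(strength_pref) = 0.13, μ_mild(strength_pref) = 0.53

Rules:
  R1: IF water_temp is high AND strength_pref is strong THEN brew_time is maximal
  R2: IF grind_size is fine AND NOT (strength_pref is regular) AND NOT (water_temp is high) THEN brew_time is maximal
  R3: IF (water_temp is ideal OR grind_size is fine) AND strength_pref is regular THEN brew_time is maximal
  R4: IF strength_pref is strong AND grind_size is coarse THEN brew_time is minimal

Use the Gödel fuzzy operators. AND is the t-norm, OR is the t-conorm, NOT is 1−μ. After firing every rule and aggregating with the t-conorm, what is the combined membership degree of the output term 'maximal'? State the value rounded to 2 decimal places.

R1: high=0.29, strong=0.13; AND[min(a, b)] → w = 0.13
R2: fine=0.18, ¬regular=1−0.41=0.59, ¬high=1−0.29=0.71; AND[min(a, b)] → w = 0.18
R3: (ideal=0.42 OR fine=0.18) = 0.42; AND[min(a, b)] with regular=0.41 → w = 0.41
R4: strong=0.13, coarse=0.70; AND[min(a, b)] → w = 0.13
Rules with consequent 'maximal': {R1, R2, R3} → strengths 0.13, 0.18, 0.41
Aggregate via t-conorm [max(a, b)]: 0.41

0.41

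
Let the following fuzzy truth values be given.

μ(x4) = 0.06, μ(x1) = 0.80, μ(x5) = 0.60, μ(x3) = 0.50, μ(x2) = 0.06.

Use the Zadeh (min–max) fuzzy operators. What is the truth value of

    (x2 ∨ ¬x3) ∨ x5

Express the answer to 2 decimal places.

¬x3 = 1 − 0.50 = 0.50
x2 ∨ ¬x3 = max(a, b) on (0.06, 0.50) = 0.50
(x2 ∨ ¬x3) ∨ x5 = max(a, b) on (0.50, 0.60) = 0.60

0.60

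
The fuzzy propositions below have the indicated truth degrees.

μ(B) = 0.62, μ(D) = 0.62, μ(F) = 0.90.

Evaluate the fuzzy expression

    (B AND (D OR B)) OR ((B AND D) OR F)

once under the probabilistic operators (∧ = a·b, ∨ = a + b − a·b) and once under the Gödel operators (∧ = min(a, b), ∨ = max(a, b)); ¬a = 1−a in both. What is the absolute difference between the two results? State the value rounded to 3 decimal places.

Under probabilistic:
  D OR B = a + b − a·b on (0.6200, 0.6200) = 0.8556
  B AND (D OR B) = a·b on (0.6200, 0.8556) = 0.5305
  B AND D = a·b on (0.6200, 0.6200) = 0.3844
  (B AND D) OR F = a + b − a·b on (0.3844, 0.9000) = 0.9384
  (B AND (D OR B)) OR ((B AND D) OR F) = a + b − a·b on (0.5305, 0.9384) = 0.9711
  → value = 0.9711
Under Gödel:
  D OR B = max(a, b) on (0.62, 0.62) = 0.62
  B AND (D OR B) = min(a, b) on (0.62, 0.62) = 0.62
  B AND D = min(a, b) on (0.62, 0.62) = 0.62
  (B AND D) OR F = max(a, b) on (0.62, 0.90) = 0.90
  (B AND (D OR B)) OR ((B AND D) OR F) = max(a, b) on (0.62, 0.90) = 0.90
  → value = 0.9000
|0.9711 − 0.9000| = 0.071

0.071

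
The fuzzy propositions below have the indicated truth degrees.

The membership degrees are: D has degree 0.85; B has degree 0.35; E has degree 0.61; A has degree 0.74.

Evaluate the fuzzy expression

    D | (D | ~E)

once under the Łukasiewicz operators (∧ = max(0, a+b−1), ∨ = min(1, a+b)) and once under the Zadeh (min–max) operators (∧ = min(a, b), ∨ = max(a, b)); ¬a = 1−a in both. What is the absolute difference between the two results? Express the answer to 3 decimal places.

Under Łukasiewicz:
  ~E = 1 − 0.61 = 0.39
  D | ~E = min(1, a+b) on (0.85, 0.39) = 1.00
  D | (D | ~E) = min(1, a+b) on (0.85, 1.00) = 1.00
  → value = 1.0000
Under Zadeh (min–max):
  ~E = 1 − 0.61 = 0.39
  D | ~E = max(a, b) on (0.85, 0.39) = 0.85
  D | (D | ~E) = max(a, b) on (0.85, 0.85) = 0.85
  → value = 0.8500
|1.0000 − 0.8500| = 0.150

0.150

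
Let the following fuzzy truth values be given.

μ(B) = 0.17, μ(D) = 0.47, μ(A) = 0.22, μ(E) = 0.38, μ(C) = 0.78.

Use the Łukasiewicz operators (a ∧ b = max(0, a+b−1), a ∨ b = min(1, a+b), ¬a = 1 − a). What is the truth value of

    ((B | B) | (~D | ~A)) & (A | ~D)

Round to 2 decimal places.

0.75

B | B = min(1, a+b) on (0.17, 0.17) = 0.34
~D = 1 − 0.47 = 0.53
~A = 1 − 0.22 = 0.78
~D | ~A = min(1, a+b) on (0.53, 0.78) = 1.00
(B | B) | (~D | ~A) = min(1, a+b) on (0.34, 1.00) = 1.00
~D = 1 − 0.47 = 0.53
A | ~D = min(1, a+b) on (0.22, 0.53) = 0.75
((B | B) | (~D | ~A)) & (A | ~D) = max(0, a+b−1) on (1.00, 0.75) = 0.75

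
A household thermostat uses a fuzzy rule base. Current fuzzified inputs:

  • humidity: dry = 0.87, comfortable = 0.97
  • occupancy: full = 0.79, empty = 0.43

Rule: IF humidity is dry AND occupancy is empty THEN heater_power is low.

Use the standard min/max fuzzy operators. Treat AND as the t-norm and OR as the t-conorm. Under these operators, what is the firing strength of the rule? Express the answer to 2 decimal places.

0.43

firing strength: dry=0.87, empty=0.43; AND[min(a, b)] → w = 0.43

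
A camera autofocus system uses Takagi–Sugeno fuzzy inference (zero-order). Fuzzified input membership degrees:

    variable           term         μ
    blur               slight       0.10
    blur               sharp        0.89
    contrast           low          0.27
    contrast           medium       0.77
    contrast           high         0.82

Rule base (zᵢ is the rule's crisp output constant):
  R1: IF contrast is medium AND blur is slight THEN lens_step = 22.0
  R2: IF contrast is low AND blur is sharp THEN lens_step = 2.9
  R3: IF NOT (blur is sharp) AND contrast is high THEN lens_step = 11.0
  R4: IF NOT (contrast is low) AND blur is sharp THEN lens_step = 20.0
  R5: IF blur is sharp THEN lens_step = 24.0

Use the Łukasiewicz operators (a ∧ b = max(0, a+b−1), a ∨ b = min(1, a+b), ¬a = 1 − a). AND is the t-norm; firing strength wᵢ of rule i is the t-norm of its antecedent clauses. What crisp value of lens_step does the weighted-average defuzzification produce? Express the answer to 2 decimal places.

20.49

R1 (z=22.0): medium=0.77, slight=0.10; AND[max(0, a+b−1)] → w = 0.00
R2 (z=2.9): low=0.27, sharp=0.89; AND[max(0, a+b−1)] → w = 0.16
R3 (z=11.0): ¬sharp=1−0.89=0.11, high=0.82; AND[max(0, a+b−1)] → w = 0.00
R4 (z=20.0): ¬low=1−0.27=0.73, sharp=0.89; AND[max(0, a+b−1)] → w = 0.62
R5 (z=24.0): sharp=0.89 → w = 0.89
Weighted average = (0.00·22.0 + 0.16·2.9 + 0.00·11.0 + 0.62·20.0 + 0.89·24.0) / (0.00 + 0.16 + 0.00 + 0.62 + 0.89)
  = 34.2240 / 1.6700 = 20.49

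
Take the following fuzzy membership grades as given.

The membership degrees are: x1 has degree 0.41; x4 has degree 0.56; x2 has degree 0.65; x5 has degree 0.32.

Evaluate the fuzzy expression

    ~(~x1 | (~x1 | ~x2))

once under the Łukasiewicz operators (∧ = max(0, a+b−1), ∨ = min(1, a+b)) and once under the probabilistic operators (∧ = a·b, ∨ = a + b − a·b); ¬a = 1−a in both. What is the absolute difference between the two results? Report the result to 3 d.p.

0.109

Under Łukasiewicz:
  ~x1 = 1 − 0.41 = 0.59
  ~x1 = 1 − 0.41 = 0.59
  ~x2 = 1 − 0.65 = 0.35
  ~x1 | ~x2 = min(1, a+b) on (0.59, 0.35) = 0.94
  ~x1 | (~x1 | ~x2) = min(1, a+b) on (0.59, 0.94) = 1.00
  ~(~x1 | (~x1 | ~x2)) = 1 − 1.00 = 0.00
  → value = 0.0000
Under probabilistic:
  ~x1 = 1 − 0.4100 = 0.5900
  ~x1 = 1 − 0.4100 = 0.5900
  ~x2 = 1 − 0.6500 = 0.3500
  ~x1 | ~x2 = a + b − a·b on (0.5900, 0.3500) = 0.7335
  ~x1 | (~x1 | ~x2) = a + b − a·b on (0.5900, 0.7335) = 0.8907
  ~(~x1 | (~x1 | ~x2)) = 1 − 0.8907 = 0.1093
  → value = 0.1093
|0.0000 − 0.1093| = 0.109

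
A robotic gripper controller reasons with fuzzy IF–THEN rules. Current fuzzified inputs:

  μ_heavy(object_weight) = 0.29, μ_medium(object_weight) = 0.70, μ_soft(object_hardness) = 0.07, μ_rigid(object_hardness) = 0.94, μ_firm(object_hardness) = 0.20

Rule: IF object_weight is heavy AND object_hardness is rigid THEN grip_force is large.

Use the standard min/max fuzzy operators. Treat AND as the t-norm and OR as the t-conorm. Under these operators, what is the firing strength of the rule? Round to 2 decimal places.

0.29

firing strength: heavy=0.29, rigid=0.94; AND[min(a, b)] → w = 0.29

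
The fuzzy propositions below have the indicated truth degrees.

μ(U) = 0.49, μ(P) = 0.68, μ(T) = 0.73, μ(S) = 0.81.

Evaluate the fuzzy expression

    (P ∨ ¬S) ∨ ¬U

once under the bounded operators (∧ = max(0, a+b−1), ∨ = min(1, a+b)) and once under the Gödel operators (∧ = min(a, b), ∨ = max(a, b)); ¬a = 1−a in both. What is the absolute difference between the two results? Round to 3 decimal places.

Under bounded:
  ¬S = 1 − 0.81 = 0.19
  P ∨ ¬S = min(1, a+b) on (0.68, 0.19) = 0.87
  ¬U = 1 − 0.49 = 0.51
  (P ∨ ¬S) ∨ ¬U = min(1, a+b) on (0.87, 0.51) = 1.00
  → value = 1.0000
Under Gödel:
  ¬S = 1 − 0.81 = 0.19
  P ∨ ¬S = max(a, b) on (0.68, 0.19) = 0.68
  ¬U = 1 − 0.49 = 0.51
  (P ∨ ¬S) ∨ ¬U = max(a, b) on (0.68, 0.51) = 0.68
  → value = 0.6800
|1.0000 − 0.6800| = 0.320

0.320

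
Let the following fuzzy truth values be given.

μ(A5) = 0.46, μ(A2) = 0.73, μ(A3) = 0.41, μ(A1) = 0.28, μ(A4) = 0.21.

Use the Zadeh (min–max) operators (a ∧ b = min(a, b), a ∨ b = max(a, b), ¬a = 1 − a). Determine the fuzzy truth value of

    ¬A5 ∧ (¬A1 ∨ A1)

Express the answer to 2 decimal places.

0.54

¬A5 = 1 − 0.46 = 0.54
¬A1 = 1 − 0.28 = 0.72
¬A1 ∨ A1 = max(a, b) on (0.72, 0.28) = 0.72
¬A5 ∧ (¬A1 ∨ A1) = min(a, b) on (0.54, 0.72) = 0.54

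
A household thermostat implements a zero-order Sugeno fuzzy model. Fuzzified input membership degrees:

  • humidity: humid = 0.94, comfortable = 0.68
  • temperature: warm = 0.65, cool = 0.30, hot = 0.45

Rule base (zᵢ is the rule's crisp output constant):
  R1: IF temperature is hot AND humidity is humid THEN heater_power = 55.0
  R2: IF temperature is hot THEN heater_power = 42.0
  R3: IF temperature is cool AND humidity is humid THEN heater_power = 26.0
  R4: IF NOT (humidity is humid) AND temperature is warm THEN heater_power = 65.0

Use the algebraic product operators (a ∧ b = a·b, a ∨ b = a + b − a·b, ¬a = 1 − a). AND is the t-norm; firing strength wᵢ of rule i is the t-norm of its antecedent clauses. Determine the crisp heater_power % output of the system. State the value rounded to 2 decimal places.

R1 (z=55.0): hot=0.45, humid=0.94; AND[a·b] → w = 0.4230
R2 (z=42.0): hot=0.45 → w = 0.4500
R3 (z=26.0): cool=0.30, humid=0.94; AND[a·b] → w = 0.2820
R4 (z=65.0): ¬humid=1−0.94=0.06, warm=0.65; AND[a·b] → w = 0.0390
Weighted average = (0.4230·55.0 + 0.4500·42.0 + 0.2820·26.0 + 0.0390·65.0) / (0.4230 + 0.4500 + 0.2820 + 0.0390)
  = 52.0320 / 1.1940 = 43.58

43.58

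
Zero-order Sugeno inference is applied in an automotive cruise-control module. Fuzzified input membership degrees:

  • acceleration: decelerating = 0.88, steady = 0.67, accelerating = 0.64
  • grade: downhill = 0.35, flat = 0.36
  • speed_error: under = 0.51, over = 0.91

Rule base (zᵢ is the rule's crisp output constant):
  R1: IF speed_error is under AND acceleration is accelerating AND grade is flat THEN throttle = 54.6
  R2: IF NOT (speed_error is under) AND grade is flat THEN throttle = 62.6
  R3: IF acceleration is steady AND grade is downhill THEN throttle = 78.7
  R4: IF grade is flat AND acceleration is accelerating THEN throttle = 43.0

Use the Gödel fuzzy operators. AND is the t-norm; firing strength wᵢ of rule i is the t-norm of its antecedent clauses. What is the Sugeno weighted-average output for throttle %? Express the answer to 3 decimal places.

R1 (z=54.6): under=0.51, accelerating=0.64, flat=0.36; AND[min(a, b)] → w = 0.36
R2 (z=62.6): ¬under=1−0.51=0.49, flat=0.36; AND[min(a, b)] → w = 0.36
R3 (z=78.7): steady=0.67, downhill=0.35; AND[min(a, b)] → w = 0.35
R4 (z=43.0): flat=0.36, accelerating=0.64; AND[min(a, b)] → w = 0.36
Weighted average = (0.36·54.6 + 0.36·62.6 + 0.35·78.7 + 0.36·43.0) / (0.36 + 0.36 + 0.35 + 0.36)
  = 85.2170 / 1.4300 = 59.592

59.592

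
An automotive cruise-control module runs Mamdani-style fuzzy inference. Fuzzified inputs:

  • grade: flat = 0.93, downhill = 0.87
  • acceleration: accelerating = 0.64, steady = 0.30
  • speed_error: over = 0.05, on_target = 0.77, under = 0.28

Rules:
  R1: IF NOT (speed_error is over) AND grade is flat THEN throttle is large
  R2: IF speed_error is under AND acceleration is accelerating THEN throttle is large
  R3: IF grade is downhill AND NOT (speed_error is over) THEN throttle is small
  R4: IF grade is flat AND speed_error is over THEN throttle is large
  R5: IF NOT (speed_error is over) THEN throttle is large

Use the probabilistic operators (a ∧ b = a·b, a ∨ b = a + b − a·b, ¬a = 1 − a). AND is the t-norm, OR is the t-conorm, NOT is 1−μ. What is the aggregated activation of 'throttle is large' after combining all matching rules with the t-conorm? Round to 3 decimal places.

0.995

R1: ¬over=1−0.05=0.95, flat=0.93; AND[a·b] → w = 0.8835
R2: under=0.28, accelerating=0.64; AND[a·b] → w = 0.1792
R3: downhill=0.87, ¬over=1−0.05=0.95; AND[a·b] → w = 0.8265
R4: flat=0.93, over=0.05; AND[a·b] → w = 0.0465
R5: ¬over=1−0.05=0.95 → w = 0.9500
Rules with consequent 'large': {R1, R2, R4, R5} → strengths 0.8835, 0.1792, 0.0465, 0.9500
Aggregate via t-conorm [a + b − a·b]: 0.9954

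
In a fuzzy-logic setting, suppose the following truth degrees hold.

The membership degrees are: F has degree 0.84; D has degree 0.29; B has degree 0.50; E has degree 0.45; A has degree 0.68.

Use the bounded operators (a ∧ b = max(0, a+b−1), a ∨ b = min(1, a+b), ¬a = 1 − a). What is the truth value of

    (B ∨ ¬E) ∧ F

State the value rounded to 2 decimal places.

¬E = 1 − 0.45 = 0.55
B ∨ ¬E = min(1, a+b) on (0.50, 0.55) = 1.00
(B ∨ ¬E) ∧ F = max(0, a+b−1) on (1.00, 0.84) = 0.84

0.84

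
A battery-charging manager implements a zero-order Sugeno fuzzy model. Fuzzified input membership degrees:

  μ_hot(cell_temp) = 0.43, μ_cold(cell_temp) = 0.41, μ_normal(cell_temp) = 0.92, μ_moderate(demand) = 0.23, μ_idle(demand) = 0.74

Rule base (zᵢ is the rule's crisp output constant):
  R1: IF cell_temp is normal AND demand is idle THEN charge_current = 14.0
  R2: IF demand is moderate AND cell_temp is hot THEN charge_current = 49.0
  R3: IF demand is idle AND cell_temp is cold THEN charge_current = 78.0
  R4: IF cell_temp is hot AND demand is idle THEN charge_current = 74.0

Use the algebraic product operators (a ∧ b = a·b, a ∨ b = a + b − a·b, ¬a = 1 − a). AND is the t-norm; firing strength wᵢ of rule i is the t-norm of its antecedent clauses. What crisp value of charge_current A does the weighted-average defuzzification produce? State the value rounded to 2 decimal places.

43.95

R1 (z=14.0): normal=0.92, idle=0.74; AND[a·b] → w = 0.6808
R2 (z=49.0): moderate=0.23, hot=0.43; AND[a·b] → w = 0.0989
R3 (z=78.0): idle=0.74, cold=0.41; AND[a·b] → w = 0.3034
R4 (z=74.0): hot=0.43, idle=0.74; AND[a·b] → w = 0.3182
Weighted average = (0.6808·14.0 + 0.0989·49.0 + 0.3034·78.0 + 0.3182·74.0) / (0.6808 + 0.0989 + 0.3034 + 0.3182)
  = 61.5893 / 1.4013 = 43.95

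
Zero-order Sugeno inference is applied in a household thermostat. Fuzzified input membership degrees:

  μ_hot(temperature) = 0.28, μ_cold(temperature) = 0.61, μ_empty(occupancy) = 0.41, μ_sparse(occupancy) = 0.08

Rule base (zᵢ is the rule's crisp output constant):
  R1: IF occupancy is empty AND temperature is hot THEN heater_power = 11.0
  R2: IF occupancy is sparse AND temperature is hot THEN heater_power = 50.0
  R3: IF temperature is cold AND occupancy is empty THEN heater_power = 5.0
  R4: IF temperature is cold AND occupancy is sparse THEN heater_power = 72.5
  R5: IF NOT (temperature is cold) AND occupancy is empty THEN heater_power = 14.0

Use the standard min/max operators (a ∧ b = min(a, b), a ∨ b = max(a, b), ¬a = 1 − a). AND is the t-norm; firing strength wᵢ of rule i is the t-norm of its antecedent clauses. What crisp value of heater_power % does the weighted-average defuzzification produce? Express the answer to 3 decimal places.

16.444

R1 (z=11.0): empty=0.41, hot=0.28; AND[min(a, b)] → w = 0.28
R2 (z=50.0): sparse=0.08, hot=0.28; AND[min(a, b)] → w = 0.08
R3 (z=5.0): cold=0.61, empty=0.41; AND[min(a, b)] → w = 0.41
R4 (z=72.5): cold=0.61, sparse=0.08; AND[min(a, b)] → w = 0.08
R5 (z=14.0): ¬cold=1−0.61=0.39, empty=0.41; AND[min(a, b)] → w = 0.39
Weighted average = (0.28·11.0 + 0.08·50.0 + 0.41·5.0 + 0.08·72.5 + 0.39·14.0) / (0.28 + 0.08 + 0.41 + 0.08 + 0.39)
  = 20.3900 / 1.2400 = 16.444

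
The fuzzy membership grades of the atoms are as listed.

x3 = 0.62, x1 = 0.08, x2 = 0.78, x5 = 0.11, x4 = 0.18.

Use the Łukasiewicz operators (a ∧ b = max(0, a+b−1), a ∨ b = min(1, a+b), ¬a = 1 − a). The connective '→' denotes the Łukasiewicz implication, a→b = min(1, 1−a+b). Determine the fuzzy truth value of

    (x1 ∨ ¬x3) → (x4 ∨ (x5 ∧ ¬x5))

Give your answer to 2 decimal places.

0.72

¬x3 = 1 − 0.62 = 0.38
x1 ∨ ¬x3 = min(1, a+b) on (0.08, 0.38) = 0.46
¬x5 = 1 − 0.11 = 0.89
x5 ∧ ¬x5 = max(0, a+b−1) on (0.11, 0.89) = 0.00
x4 ∨ (x5 ∧ ¬x5) = min(1, a+b) on (0.18, 0.00) = 0.18
(x1 ∨ ¬x3) → (x4 ∨ (x5 ∧ ¬x5))  [Łukasiewicz: min(1, 1−a+b)] with a=0.46, b=0.18 → 0.72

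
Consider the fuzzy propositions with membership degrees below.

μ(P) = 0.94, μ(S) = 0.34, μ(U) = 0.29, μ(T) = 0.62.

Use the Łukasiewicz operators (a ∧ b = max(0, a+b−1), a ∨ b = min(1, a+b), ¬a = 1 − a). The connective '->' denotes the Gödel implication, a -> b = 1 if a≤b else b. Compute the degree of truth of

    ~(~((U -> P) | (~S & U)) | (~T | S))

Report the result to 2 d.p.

0.28

U -> P  [Gödel: 1 if a≤b else b] with a=0.29, b=0.94 → 1.00
~S = 1 − 0.34 = 0.66
~S & U = max(0, a+b−1) on (0.66, 0.29) = 0.00
(U -> P) | (~S & U) = min(1, a+b) on (1.00, 0.00) = 1.00
~((U -> P) | (~S & U)) = 1 − 1.00 = 0.00
~T = 1 − 0.62 = 0.38
~T | S = min(1, a+b) on (0.38, 0.34) = 0.72
~((U -> P) | (~S & U)) | (~T | S) = min(1, a+b) on (0.00, 0.72) = 0.72
~(~((U -> P) | (~S & U)) | (~T | S)) = 1 − 0.72 = 0.28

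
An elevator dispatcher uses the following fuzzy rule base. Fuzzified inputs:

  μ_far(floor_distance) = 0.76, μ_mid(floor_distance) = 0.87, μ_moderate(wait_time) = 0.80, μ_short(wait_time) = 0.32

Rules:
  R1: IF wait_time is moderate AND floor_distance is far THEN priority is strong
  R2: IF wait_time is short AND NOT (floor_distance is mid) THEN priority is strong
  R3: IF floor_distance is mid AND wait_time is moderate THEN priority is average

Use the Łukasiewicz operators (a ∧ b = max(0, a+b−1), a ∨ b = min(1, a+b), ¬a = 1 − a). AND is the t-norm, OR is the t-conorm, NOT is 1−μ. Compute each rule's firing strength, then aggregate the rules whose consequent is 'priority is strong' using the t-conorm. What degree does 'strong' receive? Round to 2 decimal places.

R1: moderate=0.80, far=0.76; AND[max(0, a+b−1)] → w = 0.56
R2: short=0.32, ¬mid=1−0.87=0.13; AND[max(0, a+b−1)] → w = 0.00
R3: mid=0.87, moderate=0.80; AND[max(0, a+b−1)] → w = 0.67
Rules with consequent 'strong': {R1, R2} → strengths 0.56, 0.00
Aggregate via t-conorm [min(1, a+b)]: 0.56

0.56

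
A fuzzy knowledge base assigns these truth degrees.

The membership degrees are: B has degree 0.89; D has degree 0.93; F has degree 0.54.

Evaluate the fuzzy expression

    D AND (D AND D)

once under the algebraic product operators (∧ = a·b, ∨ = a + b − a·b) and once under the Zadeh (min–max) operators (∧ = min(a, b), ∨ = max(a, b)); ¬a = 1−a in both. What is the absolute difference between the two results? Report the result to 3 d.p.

Under algebraic product:
  D AND D = a·b on (0.9300, 0.9300) = 0.8649
  D AND (D AND D) = a·b on (0.9300, 0.8649) = 0.8044
  → value = 0.8044
Under Zadeh (min–max):
  D AND D = min(a, b) on (0.93, 0.93) = 0.93
  D AND (D AND D) = min(a, b) on (0.93, 0.93) = 0.93
  → value = 0.9300
|0.8044 − 0.9300| = 0.126

0.126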